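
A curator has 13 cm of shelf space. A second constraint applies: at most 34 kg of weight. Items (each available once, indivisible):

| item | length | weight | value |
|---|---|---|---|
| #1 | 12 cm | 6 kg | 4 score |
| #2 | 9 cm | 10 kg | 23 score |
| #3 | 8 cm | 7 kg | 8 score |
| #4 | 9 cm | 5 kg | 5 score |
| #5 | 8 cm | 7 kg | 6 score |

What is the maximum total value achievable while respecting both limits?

Feasible sets respecting both limits:
- #2: length 9, weight 10, value 23
- #3: length 8, weight 7, value 8
- #5: length 8, weight 7, value 6
Best: 23 score.

23 score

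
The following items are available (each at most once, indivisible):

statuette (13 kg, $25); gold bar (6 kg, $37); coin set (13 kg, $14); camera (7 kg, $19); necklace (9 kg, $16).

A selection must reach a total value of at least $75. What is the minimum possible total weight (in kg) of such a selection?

Subsets with value ≥ 75, sorted by total weight:
- statuette+gold bar+camera: weight 26, value 81
- statuette+gold bar+necklace: weight 28, value 78
- statuette+gold bar+coin set: weight 32, value 76
Minimum weight: 26 kg.

26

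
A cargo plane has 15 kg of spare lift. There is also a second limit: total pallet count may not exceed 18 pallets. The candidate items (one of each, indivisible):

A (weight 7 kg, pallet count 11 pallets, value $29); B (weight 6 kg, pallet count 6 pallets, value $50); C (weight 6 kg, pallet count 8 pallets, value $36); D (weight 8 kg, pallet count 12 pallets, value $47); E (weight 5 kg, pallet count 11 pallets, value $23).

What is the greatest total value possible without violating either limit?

$97

Feasible sets respecting both limits:
- B+D: weight 14, pallet count 18, value 97
- B+C: weight 12, pallet count 14, value 86
- A+B: weight 13, pallet count 17, value 79
Best: $97.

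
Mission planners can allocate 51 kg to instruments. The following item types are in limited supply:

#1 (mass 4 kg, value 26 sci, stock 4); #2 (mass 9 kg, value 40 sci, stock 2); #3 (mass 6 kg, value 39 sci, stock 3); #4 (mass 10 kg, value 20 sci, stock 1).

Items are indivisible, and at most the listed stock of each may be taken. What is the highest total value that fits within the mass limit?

Best selections within mass 51 and stock limits:
- 3×#1 + 2×#2 + 3×#3: mass 48, value 275
- 4×#1 + 2×#2 + 2×#3: mass 46, value 262
- 4×#1 + 1×#2 + 3×#3: mass 43, value 261
- 3×#1 + 1×#2 + 3×#3 + 1×#4: mass 49, value 255
Best: 275 sci.

275 sci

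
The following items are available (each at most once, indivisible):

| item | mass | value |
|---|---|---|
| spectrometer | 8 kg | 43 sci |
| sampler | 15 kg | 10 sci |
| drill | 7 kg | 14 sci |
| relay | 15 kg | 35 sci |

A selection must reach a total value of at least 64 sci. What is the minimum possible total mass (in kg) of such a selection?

23

Subsets with value ≥ 64, sorted by total mass:
- spectrometer+relay: mass 23, value 78
- spectrometer+drill+relay: mass 30, value 92
Minimum mass: 23 kg.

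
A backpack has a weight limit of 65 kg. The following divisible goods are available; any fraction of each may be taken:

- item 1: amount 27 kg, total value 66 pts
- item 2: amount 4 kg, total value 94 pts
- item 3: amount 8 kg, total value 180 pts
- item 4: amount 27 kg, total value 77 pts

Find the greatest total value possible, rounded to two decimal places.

Take in order of value per unit:
- item 2 (94/4 per unit): all 4 → value 94, running total 94.00
- item 3 (180/8 per unit): all 8 → value 180, running total 274.00
- item 4 (77/27 per unit): all 27 → value 77, running total 351.00
- item 1 (66/27 per unit): 26 of 27 → value 26×66/27 = 63.5556, running total 414.56
Total 414.56.

414.56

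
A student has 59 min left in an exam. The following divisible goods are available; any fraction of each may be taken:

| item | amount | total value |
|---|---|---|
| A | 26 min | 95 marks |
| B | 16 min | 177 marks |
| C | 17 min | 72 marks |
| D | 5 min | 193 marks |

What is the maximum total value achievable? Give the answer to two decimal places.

Take in order of value per unit:
- D (193/5 per unit): all 5 → value 193, running total 193.00
- B (177/16 per unit): all 16 → value 177, running total 370.00
- C (72/17 per unit): all 17 → value 72, running total 442.00
- A (95/26 per unit): 21 of 26 → value 21×95/26 = 76.7308, running total 518.73
Total 518.73.

518.73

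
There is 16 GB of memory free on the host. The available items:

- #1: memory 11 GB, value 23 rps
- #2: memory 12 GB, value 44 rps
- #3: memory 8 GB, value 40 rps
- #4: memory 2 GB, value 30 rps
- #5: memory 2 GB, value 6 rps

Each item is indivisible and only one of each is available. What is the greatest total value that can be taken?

80 rps

Check high-value combinations within 16 GB:
- #2+#4+#5: memory 12+2+2=16, value 44+30+6=80
- #3+#4+#5: memory 8+2+2=12, value 40+30+6=76
- #2+#4: memory 12+2=14, value 44+30=74
- #3+#4: memory 8+2=10, value 40+30=70
- #1+#4+#5: memory 11+2+2=15, value 23+30+6=59
Best: 80 rps.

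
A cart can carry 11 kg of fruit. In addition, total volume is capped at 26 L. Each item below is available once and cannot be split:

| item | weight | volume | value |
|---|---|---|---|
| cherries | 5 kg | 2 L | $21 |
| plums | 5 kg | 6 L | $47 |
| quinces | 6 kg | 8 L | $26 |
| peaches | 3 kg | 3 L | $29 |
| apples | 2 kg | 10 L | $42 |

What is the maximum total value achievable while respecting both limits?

Feasible sets respecting both limits:
- plums+peaches+apples: weight 10, volume 19, value 118
- quinces+peaches+apples: weight 11, volume 21, value 97
- cherries+peaches+apples: weight 10, volume 15, value 92
- plums+apples: weight 7, volume 16, value 89
Best: $118.

$118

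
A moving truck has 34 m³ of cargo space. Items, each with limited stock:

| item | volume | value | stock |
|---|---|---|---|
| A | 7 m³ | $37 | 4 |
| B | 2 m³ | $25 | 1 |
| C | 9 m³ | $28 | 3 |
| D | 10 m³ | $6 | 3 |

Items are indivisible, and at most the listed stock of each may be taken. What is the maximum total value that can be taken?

$173

Best selections within volume 34 and stock limits:
- 4×A + 1×B: volume 30, value 173
- 3×A + 1×B + 1×C: volume 32, value 164
Best: $173.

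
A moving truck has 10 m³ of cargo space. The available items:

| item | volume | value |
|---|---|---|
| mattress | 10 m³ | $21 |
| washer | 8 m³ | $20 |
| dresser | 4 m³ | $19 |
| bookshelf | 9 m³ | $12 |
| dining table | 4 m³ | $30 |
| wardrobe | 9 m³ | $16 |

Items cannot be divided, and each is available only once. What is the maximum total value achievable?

Check high-value combinations within 10 m³:
- dresser+dining table: volume 4+4=8, value 19+30=49
- dining table: volume 4, value 30
- mattress: volume 10, value 21
Best: $49.

$49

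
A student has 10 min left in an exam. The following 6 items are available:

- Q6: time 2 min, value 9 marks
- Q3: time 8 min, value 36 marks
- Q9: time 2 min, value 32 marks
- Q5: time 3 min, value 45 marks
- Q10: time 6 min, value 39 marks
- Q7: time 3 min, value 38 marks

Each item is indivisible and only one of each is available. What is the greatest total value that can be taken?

124 marks

This is a 0/1 knapsack; check combinations near the capacity.
- Q6+Q9+Q5+Q7: time 2+2+3+3=10, value 9+32+45+38=124
- Q9+Q5+Q7: time 2+3+3=8, value 32+45+38=115
- Q6+Q5+Q7: time 2+3+3=8, value 9+45+38=92
- Q6+Q9+Q5: time 2+2+3=7, value 9+32+45=86
- Q5+Q10: time 3+6=9, value 45+39=84
Best: 124 marks.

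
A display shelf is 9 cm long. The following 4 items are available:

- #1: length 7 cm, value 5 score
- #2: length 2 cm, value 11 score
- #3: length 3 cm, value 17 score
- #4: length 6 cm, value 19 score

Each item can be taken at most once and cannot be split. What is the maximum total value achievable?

This is a 0/1 knapsack; check combinations near the capacity.
- #3+#4: length 3+6=9, value 17+19=36
- #2+#4: length 2+6=8, value 11+19=30
- #2+#3: length 2+3=5, value 11+17=28
- #4: length 6, value 19
- #3: length 3, value 17
Best: 36 score.

36 score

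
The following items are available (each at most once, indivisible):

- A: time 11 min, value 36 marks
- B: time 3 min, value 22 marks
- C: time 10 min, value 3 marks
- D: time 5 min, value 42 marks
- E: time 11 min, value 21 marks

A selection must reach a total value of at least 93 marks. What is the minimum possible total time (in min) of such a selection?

19

Subsets with value ≥ 93, sorted by total time:
- A+B+D: time 19, value 100
- A+D+E: time 27, value 99
- A+B+C+D: time 29, value 103
Minimum time: 19 min.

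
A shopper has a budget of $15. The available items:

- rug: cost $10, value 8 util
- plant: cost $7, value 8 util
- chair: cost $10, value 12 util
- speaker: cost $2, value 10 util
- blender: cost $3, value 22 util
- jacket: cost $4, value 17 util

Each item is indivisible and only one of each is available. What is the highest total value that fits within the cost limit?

This is a 0/1 knapsack; check combinations near the capacity.
- speaker+blender+jacket: cost 2+3+4=9, value 10+22+17=49
- plant+blender+jacket: cost 7+3+4=14, value 8+22+17=47
- chair+speaker+blender: cost 10+2+3=15, value 12+10+22=44
Best: 49 util.

49 util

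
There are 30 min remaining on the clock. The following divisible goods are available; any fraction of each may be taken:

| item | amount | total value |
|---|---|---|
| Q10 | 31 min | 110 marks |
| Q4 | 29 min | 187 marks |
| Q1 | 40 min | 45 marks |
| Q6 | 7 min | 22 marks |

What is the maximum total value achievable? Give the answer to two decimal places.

190.55

Take in order of value per unit:
- Q4 (187/29 per unit): all 29 → value 187, running total 187.00
- Q10 (110/31 per unit): 1 of 31 → value 1×110/31 = 3.5484, running total 190.55
Total 190.55.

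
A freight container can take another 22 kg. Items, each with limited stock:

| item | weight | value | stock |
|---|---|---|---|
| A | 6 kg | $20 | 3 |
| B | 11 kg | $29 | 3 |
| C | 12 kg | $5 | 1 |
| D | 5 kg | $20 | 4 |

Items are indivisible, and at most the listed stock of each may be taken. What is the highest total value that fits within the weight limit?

Top feasible selections:
- 4×D: weight 20, value 80
- 1×A + 3×D: weight 21, value 80
- 2×A + 2×D: weight 22, value 80
- 1×B + 2×D: weight 21, value 69
Best: $80.

$80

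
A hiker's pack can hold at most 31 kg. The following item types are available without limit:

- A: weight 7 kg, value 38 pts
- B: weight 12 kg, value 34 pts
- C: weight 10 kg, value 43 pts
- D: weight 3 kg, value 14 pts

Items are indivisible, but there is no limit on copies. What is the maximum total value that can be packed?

166 pts

Best value-per-unit is A at 38/7; filling with it alone gives 4×38 = 152.
Optimal mix: 4×A + 1×D → weight 31, value 166.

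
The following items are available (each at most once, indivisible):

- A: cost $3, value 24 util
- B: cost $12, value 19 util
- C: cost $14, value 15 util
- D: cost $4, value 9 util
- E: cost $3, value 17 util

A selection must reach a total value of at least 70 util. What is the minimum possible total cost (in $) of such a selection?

Subsets with value ≥ 70, sorted by total cost:
- A+B+C+E: cost 32, value 75
- A+B+C+D+E: cost 36, value 84
Minimum cost: 32 $.

32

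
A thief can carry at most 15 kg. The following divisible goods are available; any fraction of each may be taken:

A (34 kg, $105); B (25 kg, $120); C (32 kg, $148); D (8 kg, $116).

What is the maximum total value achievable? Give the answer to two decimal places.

149.60

Take in order of value per unit:
- D (116/8 per unit): all 8 → value 116, running total 116.00
- B (120/25 per unit): 7 of 25 → value 7×120/25 = 33.6000, running total 149.60
Total 149.60.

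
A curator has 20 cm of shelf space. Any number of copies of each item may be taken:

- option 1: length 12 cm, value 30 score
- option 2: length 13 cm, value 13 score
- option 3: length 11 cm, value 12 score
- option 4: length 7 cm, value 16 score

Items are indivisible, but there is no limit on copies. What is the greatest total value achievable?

Best value-per-unit is option 1 at 30/12; filling with it alone gives 1×30 = 30.
Optimal mix: 1×option 1 + 1×option 4 → length 19, value 46.

46 score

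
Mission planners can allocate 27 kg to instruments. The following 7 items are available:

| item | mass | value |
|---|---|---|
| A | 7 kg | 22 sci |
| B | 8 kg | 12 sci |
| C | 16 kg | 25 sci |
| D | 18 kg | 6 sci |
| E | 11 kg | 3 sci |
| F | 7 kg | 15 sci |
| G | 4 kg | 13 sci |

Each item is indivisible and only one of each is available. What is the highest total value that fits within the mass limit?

Check high-value combinations within 27 kg:
- A+B+F+G: mass 7+8+7+4=26, value 22+12+15+13=62
- A+C+G: mass 7+16+4=27, value 22+25+13=60
- C+F+G: mass 16+7+4=27, value 25+15+13=53
- A+F+G: mass 7+7+4=18, value 22+15+13=50
- A+B+F: mass 7+8+7=22, value 22+12+15=49
Best: 62 sci.

62 sci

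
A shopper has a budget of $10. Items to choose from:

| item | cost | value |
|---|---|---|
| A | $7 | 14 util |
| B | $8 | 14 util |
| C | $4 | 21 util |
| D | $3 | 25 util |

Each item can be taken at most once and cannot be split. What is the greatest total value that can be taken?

This is a 0/1 knapsack; check combinations near the capacity.
- C+D: cost 4+3=7, value 21+25=46
- A+D: cost 7+3=10, value 14+25=39
- D: cost 3, value 25
- C: cost 4, value 21
- A: cost 7, value 14
Best: 46 util.

46 util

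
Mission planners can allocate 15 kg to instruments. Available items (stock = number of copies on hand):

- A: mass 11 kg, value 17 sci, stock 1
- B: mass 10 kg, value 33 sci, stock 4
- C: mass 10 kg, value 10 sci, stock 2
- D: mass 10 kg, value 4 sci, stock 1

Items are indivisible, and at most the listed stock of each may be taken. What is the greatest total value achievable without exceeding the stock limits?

Top feasible selections:
- 1×B: mass 10, value 33
- 1×A: mass 11, value 17
- 1×C: mass 10, value 10
Best: 33 sci.

33 sci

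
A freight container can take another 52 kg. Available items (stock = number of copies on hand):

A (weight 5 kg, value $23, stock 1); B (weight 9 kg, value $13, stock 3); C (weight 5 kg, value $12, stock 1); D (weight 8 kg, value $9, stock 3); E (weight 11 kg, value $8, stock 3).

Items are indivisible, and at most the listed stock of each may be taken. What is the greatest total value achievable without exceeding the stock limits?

$88

Best selections within weight 52 and stock limits:
- 1×A + 2×B + 1×C + 3×D: weight 52, value 88
- 1×A + 3×B + 1×C + 1×D: weight 45, value 83
- 1×A + 3×B + 1×C + 1×E: weight 48, value 82
- 1×A + 3×B + 2×D: weight 48, value 80
Best: $88.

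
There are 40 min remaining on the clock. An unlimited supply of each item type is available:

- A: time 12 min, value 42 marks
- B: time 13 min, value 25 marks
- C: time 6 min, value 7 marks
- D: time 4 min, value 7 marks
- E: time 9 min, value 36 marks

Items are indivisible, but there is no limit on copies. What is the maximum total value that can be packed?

151 marks

Best value-per-unit is E at 36/9; filling with it alone gives 4×36 = 144.
Optimal mix: 1×D + 4×E → time 40, value 151.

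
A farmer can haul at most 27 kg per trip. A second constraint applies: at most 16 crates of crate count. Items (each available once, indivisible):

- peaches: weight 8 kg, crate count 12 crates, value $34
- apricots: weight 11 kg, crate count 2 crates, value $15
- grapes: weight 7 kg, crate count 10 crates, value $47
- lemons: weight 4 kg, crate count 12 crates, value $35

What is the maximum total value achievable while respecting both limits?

Feasible sets respecting both limits:
- apricots+grapes: weight 18, crate count 12, value 62
- apricots+lemons: weight 15, crate count 14, value 50
- peaches+apricots: weight 19, crate count 14, value 49
Best: $62.

$62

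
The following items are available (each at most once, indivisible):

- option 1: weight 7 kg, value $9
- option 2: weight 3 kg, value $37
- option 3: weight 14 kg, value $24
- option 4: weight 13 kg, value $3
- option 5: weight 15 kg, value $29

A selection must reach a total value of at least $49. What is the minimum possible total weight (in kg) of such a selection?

Subsets with value ≥ 49, sorted by total weight:
- option 2+option 3: weight 17, value 61
- option 2+option 5: weight 18, value 66
- option 1+option 2+option 4: weight 23, value 49
- option 1+option 2+option 3: weight 24, value 70
Minimum weight: 17 kg.

17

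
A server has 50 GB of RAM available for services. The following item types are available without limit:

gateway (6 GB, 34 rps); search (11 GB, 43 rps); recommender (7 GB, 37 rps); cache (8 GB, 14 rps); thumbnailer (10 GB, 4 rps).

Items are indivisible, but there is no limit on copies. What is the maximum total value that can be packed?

Best value-per-unit is gateway at 34/6; filling with it alone gives 8×34 = 272.
Optimal mix: 6×gateway + 2×recommender → memory 50, value 278.

278 rps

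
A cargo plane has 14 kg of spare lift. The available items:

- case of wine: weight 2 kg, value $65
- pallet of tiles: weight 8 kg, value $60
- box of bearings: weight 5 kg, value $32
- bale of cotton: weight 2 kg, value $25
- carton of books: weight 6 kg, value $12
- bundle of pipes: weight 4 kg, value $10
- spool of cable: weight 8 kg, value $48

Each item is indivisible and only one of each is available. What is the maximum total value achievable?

$150

This is a 0/1 knapsack; check combinations near the capacity.
- case of wine+pallet of tiles+bale of cotton: weight 2+8+2=12, value 65+60+25=150
- case of wine+bale of cotton+spool of cable: weight 2+2+8=12, value 65+25+48=138
- case of wine+pallet of tiles+bundle of pipes: weight 2+8+4=14, value 65+60+10=135
- case of wine+box of bearings+bale of cotton+bundle of pipes: weight 2+5+2+4=13, value 65+32+25+10=132
Best: $150.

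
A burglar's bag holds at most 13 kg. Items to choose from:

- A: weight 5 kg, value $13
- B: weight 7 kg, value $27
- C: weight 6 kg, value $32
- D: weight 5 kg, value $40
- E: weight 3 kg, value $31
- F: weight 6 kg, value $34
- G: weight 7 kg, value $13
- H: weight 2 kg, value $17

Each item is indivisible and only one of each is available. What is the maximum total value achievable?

This is a 0/1 knapsack; check combinations near the capacity.
- D+F+H: weight 5+6+2=13, value 40+34+17=91
- C+D+H: weight 6+5+2=13, value 32+40+17=89
- D+E+H: weight 5+3+2=10, value 40+31+17=88
- A+D+E: weight 5+5+3=13, value 13+40+31=84
Best: $91.

$91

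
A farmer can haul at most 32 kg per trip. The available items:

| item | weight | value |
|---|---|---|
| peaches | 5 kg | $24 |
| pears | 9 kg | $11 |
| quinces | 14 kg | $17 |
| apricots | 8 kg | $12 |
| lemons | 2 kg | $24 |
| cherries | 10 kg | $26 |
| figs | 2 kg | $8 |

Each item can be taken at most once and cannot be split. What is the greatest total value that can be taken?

$94

Check high-value combinations within 32 kg:
- peaches+apricots+lemons+cherries+figs: weight 5+8+2+10+2=27, value 24+12+24+26+8=94
- peaches+pears+lemons+cherries+figs: weight 5+9+2+10+2=28, value 24+11+24+26+8=93
- peaches+quinces+lemons+cherries: weight 5+14+2+10=31, value 24+17+24+26=91
Best: $94.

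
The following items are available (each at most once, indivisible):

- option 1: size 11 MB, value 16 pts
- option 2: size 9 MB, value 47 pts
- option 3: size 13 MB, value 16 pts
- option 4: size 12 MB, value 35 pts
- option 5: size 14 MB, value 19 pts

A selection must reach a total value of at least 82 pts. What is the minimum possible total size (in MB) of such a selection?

Subsets with value ≥ 82, sorted by total size:
- option 2+option 4: size 21, value 82
- option 1+option 2+option 4: size 32, value 98
- option 2+option 3+option 4: size 34, value 98
Minimum size: 21 MB.

21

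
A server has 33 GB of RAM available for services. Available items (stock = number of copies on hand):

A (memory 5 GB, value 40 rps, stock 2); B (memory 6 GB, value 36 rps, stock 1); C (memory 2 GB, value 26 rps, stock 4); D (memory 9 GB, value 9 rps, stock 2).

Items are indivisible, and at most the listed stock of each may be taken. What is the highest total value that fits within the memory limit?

Best selections within memory 33 and stock limits:
- 2×A + 1×B + 4×C + 1×D: memory 33, value 229
- 2×A + 1×B + 4×C: memory 24, value 220
- 2×A + 1×B + 3×C + 1×D: memory 31, value 203
Best: 229 rps.

229 rps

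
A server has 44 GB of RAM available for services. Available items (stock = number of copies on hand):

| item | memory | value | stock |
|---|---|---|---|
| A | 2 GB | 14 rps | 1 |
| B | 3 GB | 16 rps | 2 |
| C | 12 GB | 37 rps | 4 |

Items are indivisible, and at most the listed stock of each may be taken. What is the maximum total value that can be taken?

Best selections within memory 44 and stock limits:
- 1×A + 2×B + 3×C: memory 44, value 157
- 2×B + 3×C: memory 42, value 143
- 1×A + 1×B + 3×C: memory 41, value 141
- 1×B + 3×C: memory 39, value 127
Best: 157 rps.

157 rps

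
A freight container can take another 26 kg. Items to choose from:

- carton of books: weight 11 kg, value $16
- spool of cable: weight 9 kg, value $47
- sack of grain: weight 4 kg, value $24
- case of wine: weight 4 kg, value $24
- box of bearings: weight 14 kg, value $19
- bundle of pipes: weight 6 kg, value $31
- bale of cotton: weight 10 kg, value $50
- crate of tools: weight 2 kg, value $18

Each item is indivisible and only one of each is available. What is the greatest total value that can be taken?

This is a 0/1 knapsack; check combinations near the capacity.
- sack of grain+case of wine+bundle of pipes+bale of cotton+crate of tools: weight 4+4+6+10+2=26, value 24+24+31+50+18=147
- spool of cable+sack of grain+case of wine+bundle of pipes+crate of tools: weight 9+4+4+6+2=25, value 47+24+24+31+18=144
- spool of cable+sack of grain+bale of cotton+crate of tools: weight 9+4+10+2=25, value 47+24+50+18=139
- spool of cable+case of wine+bale of cotton+crate of tools: weight 9+4+10+2=25, value 47+24+50+18=139
- sack of grain+case of wine+bundle of pipes+bale of cotton: weight 4+4+6+10=24, value 24+24+31+50=129
Best: $147.

$147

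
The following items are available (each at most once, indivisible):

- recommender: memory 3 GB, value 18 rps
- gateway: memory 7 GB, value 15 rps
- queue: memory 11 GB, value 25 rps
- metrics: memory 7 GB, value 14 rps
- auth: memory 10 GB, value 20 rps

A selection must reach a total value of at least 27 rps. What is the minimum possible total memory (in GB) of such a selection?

10

Subsets with value ≥ 27, sorted by total memory:
- recommender+gateway: memory 10, value 33
- recommender+metrics: memory 10, value 32
Minimum memory: 10 GB.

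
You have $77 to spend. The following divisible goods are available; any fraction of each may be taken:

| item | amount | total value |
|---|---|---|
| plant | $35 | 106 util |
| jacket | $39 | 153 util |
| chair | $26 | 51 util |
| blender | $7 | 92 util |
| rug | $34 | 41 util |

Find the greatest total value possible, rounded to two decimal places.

338.89

Take in order of value per unit:
- blender (92/7 per unit): all 7 → value 92, running total 92.00
- jacket (153/39 per unit): all 39 → value 153, running total 245.00
- plant (106/35 per unit): 31 of 35 → value 31×106/35 = 93.8857, running total 338.89
Total 338.89.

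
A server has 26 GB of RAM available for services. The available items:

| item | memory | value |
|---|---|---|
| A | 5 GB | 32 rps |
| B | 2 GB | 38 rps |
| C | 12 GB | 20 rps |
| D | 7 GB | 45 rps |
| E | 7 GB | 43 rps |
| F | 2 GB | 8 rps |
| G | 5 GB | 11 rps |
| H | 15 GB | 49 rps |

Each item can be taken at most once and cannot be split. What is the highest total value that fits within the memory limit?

Check high-value combinations within 26 GB:
- A+B+D+E+G: memory 5+2+7+7+5=26, value 32+38+45+43+11=169
- A+B+D+E+F: memory 5+2+7+7+2=23, value 32+38+45+43+8=166
- A+B+D+E: memory 5+2+7+7=21, value 32+38+45+43=158
Best: 169 rps.

169 rps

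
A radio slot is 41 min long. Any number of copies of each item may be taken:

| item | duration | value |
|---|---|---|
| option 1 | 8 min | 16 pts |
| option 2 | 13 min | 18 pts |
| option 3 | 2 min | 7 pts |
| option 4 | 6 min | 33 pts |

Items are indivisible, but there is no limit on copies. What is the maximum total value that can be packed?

212 pts

Best value-per-unit is option 4 at 33/6; filling with it alone gives 6×33 = 198.
Optimal mix: 2×option 3 + 6×option 4 → duration 40, value 212.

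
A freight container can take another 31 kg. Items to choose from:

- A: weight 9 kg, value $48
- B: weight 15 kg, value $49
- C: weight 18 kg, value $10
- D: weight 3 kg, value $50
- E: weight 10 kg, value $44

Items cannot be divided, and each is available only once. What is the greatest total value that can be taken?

$147

This is a 0/1 knapsack; check combinations near the capacity.
- A+B+D: weight 9+15+3=27, value 48+49+50=147
- B+D+E: weight 15+3+10=28, value 49+50+44=143
- A+D+E: weight 9+3+10=22, value 48+50+44=142
Best: $147.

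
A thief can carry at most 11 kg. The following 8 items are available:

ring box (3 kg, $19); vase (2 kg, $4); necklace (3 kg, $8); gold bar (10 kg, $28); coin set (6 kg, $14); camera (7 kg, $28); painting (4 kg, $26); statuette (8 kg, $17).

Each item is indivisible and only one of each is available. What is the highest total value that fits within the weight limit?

$54

Check high-value combinations within 11 kg:
- camera+painting: weight 7+4=11, value 28+26=54
- ring box+necklace+painting: weight 3+3+4=10, value 19+8+26=53
- ring box+vase+painting: weight 3+2+4=9, value 19+4+26=49
- ring box+camera: weight 3+7=10, value 19+28=47
Best: $54.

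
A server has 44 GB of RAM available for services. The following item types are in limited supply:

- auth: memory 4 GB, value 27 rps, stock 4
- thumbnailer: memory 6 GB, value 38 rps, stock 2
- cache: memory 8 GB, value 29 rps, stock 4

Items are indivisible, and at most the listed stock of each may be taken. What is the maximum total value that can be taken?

Best selections within memory 44 and stock limits:
- 4×auth + 2×thumbnailer + 2×cache: memory 44, value 242
- 2×auth + 2×thumbnailer + 3×cache: memory 44, value 217
Best: 242 rps.

242 rps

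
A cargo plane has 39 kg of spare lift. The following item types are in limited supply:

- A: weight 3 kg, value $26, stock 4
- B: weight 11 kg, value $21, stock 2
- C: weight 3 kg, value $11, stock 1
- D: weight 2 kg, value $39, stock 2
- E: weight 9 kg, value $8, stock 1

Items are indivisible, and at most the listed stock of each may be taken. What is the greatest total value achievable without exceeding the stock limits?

$224

Top feasible selections:
- 4×A + 2×B + 2×D: weight 38, value 224
- 4×A + 1×B + 1×C + 2×D + 1×E: weight 39, value 222
- 4×A + 1×B + 1×C + 2×D: weight 30, value 214
Best: $224.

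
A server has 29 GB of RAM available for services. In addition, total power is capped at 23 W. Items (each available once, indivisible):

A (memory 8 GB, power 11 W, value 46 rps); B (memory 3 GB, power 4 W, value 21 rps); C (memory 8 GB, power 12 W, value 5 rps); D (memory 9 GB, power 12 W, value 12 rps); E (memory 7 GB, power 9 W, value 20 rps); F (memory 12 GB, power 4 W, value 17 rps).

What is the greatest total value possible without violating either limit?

Feasible sets respecting both limits:
- A+B+F: memory 23, power 19, value 84
- A+B: memory 11, power 15, value 67
- A+E: memory 15, power 20, value 66
- A+F: memory 20, power 15, value 63
Best: 84 rps.

84 rps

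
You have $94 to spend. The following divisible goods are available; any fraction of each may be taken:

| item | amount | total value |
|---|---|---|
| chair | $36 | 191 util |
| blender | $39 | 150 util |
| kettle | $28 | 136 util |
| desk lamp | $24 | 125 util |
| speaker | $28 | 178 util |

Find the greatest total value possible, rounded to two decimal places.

523.14

Take in order of value per unit:
- speaker (178/28 per unit): all 28 → value 178, running total 178.00
- chair (191/36 per unit): all 36 → value 191, running total 369.00
- desk lamp (125/24 per unit): all 24 → value 125, running total 494.00
- kettle (136/28 per unit): 6 of 28 → value 6×136/28 = 29.1429, running total 523.14
Total 523.14.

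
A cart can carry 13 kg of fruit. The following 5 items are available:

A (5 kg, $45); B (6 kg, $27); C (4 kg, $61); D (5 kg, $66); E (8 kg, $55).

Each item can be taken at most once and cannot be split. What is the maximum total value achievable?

Check high-value combinations within 13 kg:
- C+D: weight 4+5=9, value 61+66=127
- D+E: weight 5+8=13, value 66+55=121
- C+E: weight 4+8=12, value 61+55=116
- A+D: weight 5+5=10, value 45+66=111
- A+C: weight 5+4=9, value 45+61=106
Best: $127.

$127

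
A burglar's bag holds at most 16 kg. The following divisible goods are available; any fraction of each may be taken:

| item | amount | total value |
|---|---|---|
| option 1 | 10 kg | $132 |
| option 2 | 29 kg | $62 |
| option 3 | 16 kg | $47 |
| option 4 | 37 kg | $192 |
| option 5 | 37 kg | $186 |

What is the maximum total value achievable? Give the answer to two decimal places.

Take in order of value per unit:
- option 1 (132/10 per unit): all 10 → value 132, running total 132.00
- option 4 (192/37 per unit): 6 of 37 → value 6×192/37 = 31.1351, running total 163.14
Total 163.14.

163.14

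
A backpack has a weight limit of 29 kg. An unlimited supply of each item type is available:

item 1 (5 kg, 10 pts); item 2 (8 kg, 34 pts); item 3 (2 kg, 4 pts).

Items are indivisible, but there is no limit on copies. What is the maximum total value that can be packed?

Best value-per-unit is item 2 at 34/8; filling with it alone gives 3×34 = 102.
Optimal mix: 1×item 1 + 3×item 2 → weight 29, value 112.

112 pts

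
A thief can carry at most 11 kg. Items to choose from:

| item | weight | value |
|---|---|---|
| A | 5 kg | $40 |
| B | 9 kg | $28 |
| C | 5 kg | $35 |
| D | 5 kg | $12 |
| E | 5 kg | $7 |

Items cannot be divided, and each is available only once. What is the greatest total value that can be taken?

Check high-value combinations within 11 kg:
- A+C: weight 5+5=10, value 40+35=75
- A+D: weight 5+5=10, value 40+12=52
- C+D: weight 5+5=10, value 35+12=47
- A+E: weight 5+5=10, value 40+7=47
- C+E: weight 5+5=10, value 35+7=42
Best: $75.

$75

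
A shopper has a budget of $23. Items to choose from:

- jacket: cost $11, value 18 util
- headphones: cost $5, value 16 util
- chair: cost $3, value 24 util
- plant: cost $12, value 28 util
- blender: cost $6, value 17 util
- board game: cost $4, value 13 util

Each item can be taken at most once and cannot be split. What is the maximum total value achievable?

71 util

Check high-value combinations within $23:
- jacket+headphones+chair+board game: cost 11+5+3+4=23, value 18+16+24+13=71
- headphones+chair+blender+board game: cost 5+3+6+4=18, value 16+24+17+13=70
- chair+plant+blender: cost 3+12+6=21, value 24+28+17=69
- headphones+chair+plant: cost 5+3+12=20, value 16+24+28=68
- chair+plant+board game: cost 3+12+4=19, value 24+28+13=65
Best: 71 util.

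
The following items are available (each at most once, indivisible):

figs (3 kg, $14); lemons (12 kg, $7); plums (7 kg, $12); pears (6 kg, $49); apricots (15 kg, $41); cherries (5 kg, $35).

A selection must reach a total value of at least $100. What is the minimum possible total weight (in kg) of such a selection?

21

Subsets with value ≥ 100, sorted by total weight:
- figs+plums+pears+cherries: weight 21, value 110
- figs+pears+apricots: weight 24, value 104
- pears+apricots+cherries: weight 26, value 125
Minimum weight: 21 kg.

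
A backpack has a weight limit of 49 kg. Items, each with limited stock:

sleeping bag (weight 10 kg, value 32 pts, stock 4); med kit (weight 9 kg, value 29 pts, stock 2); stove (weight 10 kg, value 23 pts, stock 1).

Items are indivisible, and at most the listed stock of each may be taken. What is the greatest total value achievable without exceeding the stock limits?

157 pts

Top feasible selections:
- 4×sleeping bag + 1×med kit: weight 49, value 157
- 3×sleeping bag + 2×med kit: weight 48, value 154
- 3×sleeping bag + 1×med kit + 1×stove: weight 49, value 148
- 2×sleeping bag + 2×med kit + 1×stove: weight 48, value 145
Best: 157 pts.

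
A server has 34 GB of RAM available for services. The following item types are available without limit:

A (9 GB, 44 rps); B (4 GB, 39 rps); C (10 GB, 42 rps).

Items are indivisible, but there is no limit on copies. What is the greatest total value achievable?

312 rps

Best value-per-unit is B at 39/4, and filling with it alone uses memory 8×4=32. No mix of the others beats 8×39 = 312.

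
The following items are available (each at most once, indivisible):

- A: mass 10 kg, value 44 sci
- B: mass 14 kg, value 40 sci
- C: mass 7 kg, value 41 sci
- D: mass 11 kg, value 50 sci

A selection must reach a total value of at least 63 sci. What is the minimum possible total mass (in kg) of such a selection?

17

Subsets with value ≥ 63, sorted by total mass:
- A+C: mass 17, value 85
- C+D: mass 18, value 91
- A+D: mass 21, value 94
Minimum mass: 17 kg.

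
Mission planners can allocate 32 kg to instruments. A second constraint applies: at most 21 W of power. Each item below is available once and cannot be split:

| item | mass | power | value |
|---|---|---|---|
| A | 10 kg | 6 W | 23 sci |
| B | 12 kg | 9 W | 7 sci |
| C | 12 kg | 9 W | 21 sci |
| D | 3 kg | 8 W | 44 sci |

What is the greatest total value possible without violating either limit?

Feasible sets respecting both limits:
- A+D: mass 13, power 14, value 67
- C+D: mass 15, power 17, value 65
- B+D: mass 15, power 17, value 51
Best: 67 sci.

67 sci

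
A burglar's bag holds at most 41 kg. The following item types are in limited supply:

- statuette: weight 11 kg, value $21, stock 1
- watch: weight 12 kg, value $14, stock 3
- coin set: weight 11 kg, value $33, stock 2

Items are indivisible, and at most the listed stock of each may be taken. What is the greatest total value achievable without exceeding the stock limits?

Top feasible selections:
- 1×statuette + 2×coin set: weight 33, value 87
- 1×watch + 2×coin set: weight 34, value 80
- 1×statuette + 1×watch + 1×coin set: weight 34, value 68
- 2×coin set: weight 22, value 66
Best: $87.

$87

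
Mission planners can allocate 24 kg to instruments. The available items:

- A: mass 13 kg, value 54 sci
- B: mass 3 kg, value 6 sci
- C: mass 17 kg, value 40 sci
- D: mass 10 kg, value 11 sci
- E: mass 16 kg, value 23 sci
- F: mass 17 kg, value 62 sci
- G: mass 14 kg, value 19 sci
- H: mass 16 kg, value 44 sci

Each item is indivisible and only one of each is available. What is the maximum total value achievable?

Check high-value combinations within 24 kg:
- B+F: mass 3+17=20, value 6+62=68
- A+D: mass 13+10=23, value 54+11=65
- F: mass 17, value 62
- A+B: mass 13+3=16, value 54+6=60
Best: 68 sci.

68 sci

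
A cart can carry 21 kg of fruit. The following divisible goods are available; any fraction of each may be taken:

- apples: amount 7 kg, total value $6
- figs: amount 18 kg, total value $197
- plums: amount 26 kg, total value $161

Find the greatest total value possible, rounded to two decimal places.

Take in order of value per unit:
- figs (197/18 per unit): all 18 → value 197, running total 197.00
- plums (161/26 per unit): 3 of 26 → value 3×161/26 = 18.5769, running total 215.58
Total 215.58.

215.58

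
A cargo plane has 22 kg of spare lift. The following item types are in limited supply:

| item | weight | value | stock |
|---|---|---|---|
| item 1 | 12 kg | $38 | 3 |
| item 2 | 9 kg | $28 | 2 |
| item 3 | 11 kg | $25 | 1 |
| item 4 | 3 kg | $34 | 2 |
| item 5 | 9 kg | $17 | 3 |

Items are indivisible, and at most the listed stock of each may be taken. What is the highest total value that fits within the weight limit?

$106

Top feasible selections:
- 1×item 1 + 2×item 4: weight 18, value 106
- 1×item 2 + 2×item 4: weight 15, value 96
- 1×item 3 + 2×item 4: weight 17, value 93
- 2×item 2 + 1×item 4: weight 21, value 90
Best: $106.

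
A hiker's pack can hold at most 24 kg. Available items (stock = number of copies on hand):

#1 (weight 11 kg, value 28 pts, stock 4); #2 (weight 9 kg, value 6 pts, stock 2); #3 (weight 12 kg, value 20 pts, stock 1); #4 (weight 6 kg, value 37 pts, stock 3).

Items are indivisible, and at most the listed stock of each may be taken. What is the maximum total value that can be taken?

Top feasible selections:
- 3×#4: weight 18, value 111
- 1×#1 + 2×#4: weight 23, value 102
- 1×#3 + 2×#4: weight 24, value 94
- 1×#2 + 2×#4: weight 21, value 80
Best: 111 pts.

111 pts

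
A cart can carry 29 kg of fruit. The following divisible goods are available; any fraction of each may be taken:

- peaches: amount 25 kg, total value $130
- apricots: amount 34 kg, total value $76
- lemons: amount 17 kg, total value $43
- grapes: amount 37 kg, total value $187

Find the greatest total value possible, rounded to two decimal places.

150.22

Take in order of value per unit:
- peaches (130/25 per unit): all 25 → value 130, running total 130.00
- grapes (187/37 per unit): 4 of 37 → value 4×187/37 = 20.2162, running total 150.22
Total 150.22.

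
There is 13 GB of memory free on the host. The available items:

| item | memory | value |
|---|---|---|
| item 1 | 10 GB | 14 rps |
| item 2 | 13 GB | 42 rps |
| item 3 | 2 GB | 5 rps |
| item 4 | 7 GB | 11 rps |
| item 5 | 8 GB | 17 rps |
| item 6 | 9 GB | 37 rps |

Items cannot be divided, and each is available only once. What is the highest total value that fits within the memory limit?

42 rps

Check high-value combinations within 13 GB:
- item 3+item 6: memory 2+9=11, value 5+37=42
- item 2: memory 13, value 42
- item 6: memory 9, value 37
Best: 42 rps.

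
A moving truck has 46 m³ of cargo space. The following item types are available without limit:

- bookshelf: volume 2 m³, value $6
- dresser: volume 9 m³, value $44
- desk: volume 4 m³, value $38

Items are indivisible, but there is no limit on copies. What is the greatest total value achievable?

$424

Best value-per-unit is desk at 38/4; filling with it alone gives 11×38 = 418.
Optimal mix: 1×bookshelf + 11×desk → volume 46, value 424.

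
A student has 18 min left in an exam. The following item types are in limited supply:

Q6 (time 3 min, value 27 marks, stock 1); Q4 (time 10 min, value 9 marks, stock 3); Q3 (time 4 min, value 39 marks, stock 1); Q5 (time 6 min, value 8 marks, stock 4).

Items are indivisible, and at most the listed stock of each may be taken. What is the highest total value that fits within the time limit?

Best selections within time 18 and stock limits:
- 1×Q6 + 1×Q4 + 1×Q3: time 17, value 75
- 1×Q6 + 1×Q3 + 1×Q5: time 13, value 74
- 1×Q6 + 1×Q3: time 7, value 66
- 1×Q3 + 2×Q5: time 16, value 55
Best: 75 marks.

75 marks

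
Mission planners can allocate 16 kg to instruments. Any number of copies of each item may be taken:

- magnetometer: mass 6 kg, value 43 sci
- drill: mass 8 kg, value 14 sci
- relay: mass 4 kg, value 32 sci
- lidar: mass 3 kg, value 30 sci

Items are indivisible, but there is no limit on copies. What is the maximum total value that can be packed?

152 sci

Best value-per-unit is lidar at 30/3; filling with it alone gives 5×30 = 150.
Optimal mix: 1×relay + 4×lidar → mass 16, value 152.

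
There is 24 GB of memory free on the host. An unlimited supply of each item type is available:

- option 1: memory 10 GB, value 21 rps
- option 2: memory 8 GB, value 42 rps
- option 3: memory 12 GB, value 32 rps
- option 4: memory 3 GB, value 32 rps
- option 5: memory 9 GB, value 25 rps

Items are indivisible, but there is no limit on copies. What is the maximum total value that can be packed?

256 rps

Best value-per-unit is option 4 at 32/3, and filling with it alone uses memory 8×3=24. No mix of the others beats 8×32 = 256.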